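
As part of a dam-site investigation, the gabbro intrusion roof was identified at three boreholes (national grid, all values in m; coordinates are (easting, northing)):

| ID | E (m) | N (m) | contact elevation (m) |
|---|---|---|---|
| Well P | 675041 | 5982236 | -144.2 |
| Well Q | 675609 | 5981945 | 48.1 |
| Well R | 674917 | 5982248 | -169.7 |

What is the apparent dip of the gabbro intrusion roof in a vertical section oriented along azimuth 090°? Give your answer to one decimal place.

9.9°

Let the plane be z = a·E + b·N + c.
Well Q−Well P: 568a − 291b = 192.3;  Well R−Well P: −124a + 12b = −25.5.
Solving gives a = 0.17469, b = −0.31984.
Unit vector along 090° is (sin 90°, cos 90°) = (1.0000, 0.0000).
Slope in that direction = a·(1.0000) + b·(0.0000) = 0.17469.
Apparent dip = arctan|0.17469| = 9.9° (true dip is 20.0°, so apparent ≤ true as expected).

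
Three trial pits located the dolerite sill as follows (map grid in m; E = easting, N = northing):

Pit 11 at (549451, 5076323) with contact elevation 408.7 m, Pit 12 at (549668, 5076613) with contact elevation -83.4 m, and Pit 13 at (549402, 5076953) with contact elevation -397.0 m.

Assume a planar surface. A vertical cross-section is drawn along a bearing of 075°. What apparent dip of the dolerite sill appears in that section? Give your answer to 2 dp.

39.69°

Two edge vectors: Pit 11→Pit 12 = (217, 290, -492.1), Pit 11→Pit 13 = (-49, 630, -805.7).
Normal n = (Pit 11→Pit 12) × (Pit 11→Pit 13) = (76370, 198949.8, 150920).
So ∂z/∂E = −n_x/n_z = −0.50603 and ∂z/∂N = −n_y/n_z = −1.31825.
Unit vector along 075° is (sin 75°, cos 75°) = (0.9659, 0.2588).
Slope in that direction = a·(0.9659) + b·(0.2588) = −0.82997.
Apparent dip = arctan|0.82997| = 39.69° (true dip is 54.7°, so apparent ≤ true as expected).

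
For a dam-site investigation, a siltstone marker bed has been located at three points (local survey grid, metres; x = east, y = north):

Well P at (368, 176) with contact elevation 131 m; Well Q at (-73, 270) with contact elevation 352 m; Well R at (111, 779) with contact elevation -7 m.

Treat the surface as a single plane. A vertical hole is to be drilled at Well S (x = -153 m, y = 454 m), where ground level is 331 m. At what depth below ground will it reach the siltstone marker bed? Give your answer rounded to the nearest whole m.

20 m

Let the plane be z = a·x + b·y + c.
Well Q−Well P: −441a + 94b = 221;  Well R−Well P: −257a + 603b = −138.
Solving gives a = −0.60486, b = −0.48665.
Then c = 131 − a·368 − b·176 = 439.24.
At (-153, 454): z_contact = 92.5 − 220.9 + 439.24 = 310.8 m.
Depth below ground = 331 − 310.8 = 20 m.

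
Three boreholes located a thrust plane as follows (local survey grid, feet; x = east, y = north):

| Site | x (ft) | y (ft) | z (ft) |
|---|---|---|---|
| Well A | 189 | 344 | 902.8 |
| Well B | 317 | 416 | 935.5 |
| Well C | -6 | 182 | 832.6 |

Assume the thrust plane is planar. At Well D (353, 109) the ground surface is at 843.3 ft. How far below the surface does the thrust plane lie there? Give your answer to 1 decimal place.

Two edge vectors: Well A→Well B = (128, 72, 32.7), Well A→Well C = (-195, -162, -70.2).
Normal n = (Well A→Well B) × (Well A→Well C) = (243, 2609.1, -6696).
So ∂z/∂x = −n_x/n_z = 0.03629 and ∂z/∂y = −n_y/n_z = 0.38965.
Intercept c from Well A: 902.8 − 6.86 − 134.04 = 761.90.
At (353, 109): z_contact = 12.81 + 42.47 + 761.90 = 817.18 ft.
Depth below ground = 843.3 − 817.18 = 26.1 ft.

26.1 ft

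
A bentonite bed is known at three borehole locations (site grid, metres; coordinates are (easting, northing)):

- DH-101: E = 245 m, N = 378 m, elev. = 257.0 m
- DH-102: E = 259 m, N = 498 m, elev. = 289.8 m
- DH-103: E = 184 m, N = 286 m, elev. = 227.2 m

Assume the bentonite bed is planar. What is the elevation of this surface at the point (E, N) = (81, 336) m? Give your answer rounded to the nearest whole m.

Two edge vectors: DH-101→DH-102 = (14, 120, 32.8), DH-101→DH-103 = (-61, -92, -29.8).
Normal n = (DH-101→DH-102) × (DH-101→DH-103) = (-558.4, -1583.6, 6032).
So ∂z/∂E = −n_x/n_z = 0.09257 and ∂z/∂N = −n_y/n_z = 0.26253.
Intercept c from DH-101: 257 − 22.68 − 99.24 = 135.08.
At (81, 336): z = 7.5 + 88.2 + 135.08 = 230.8 m.

231 m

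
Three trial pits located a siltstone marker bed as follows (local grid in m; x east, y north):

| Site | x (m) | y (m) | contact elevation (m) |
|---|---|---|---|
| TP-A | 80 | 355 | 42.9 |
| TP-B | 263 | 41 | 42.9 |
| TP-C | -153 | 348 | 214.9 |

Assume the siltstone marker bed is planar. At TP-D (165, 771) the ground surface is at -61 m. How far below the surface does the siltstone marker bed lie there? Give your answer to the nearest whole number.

134 m

Let the plane be z = a·x + b·y + c.
TP-B−TP-A: 183a − 314b = 0;  TP-C−TP-A: −233a − 7b = 172.
Solving gives a = −0.72549, b = −0.42282.
Then c = 42.9 − a·80 − b·355 = 251.04.
At (165, 771): z_contact = −119.7 − 326.0 + 251.04 = -194.7 m.
Depth below ground = -61 − (-194.7) = 134 m.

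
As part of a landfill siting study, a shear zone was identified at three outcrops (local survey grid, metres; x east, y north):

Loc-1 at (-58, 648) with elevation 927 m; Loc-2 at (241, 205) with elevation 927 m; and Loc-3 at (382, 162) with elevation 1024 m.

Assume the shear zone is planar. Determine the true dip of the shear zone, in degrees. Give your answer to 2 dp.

Two edge vectors: Loc-1→Loc-2 = (299, -443, 0), Loc-1→Loc-3 = (440, -486, 97).
Normal n = (Loc-1→Loc-2) × (Loc-1→Loc-3) = (-42971, -29003, 49606).
So ∂z/∂x = −n_x/n_z = 0.86625 and ∂z/∂y = −n_y/n_z = 0.58467.
Gradient magnitude |∇z| = √(a² + b²) = √(0.75038 + 0.34184) = 1.04509.
True dip = arctan(1.04509) = 46.26°, dipping toward SW (azimuth ≈ 236°).

46.26°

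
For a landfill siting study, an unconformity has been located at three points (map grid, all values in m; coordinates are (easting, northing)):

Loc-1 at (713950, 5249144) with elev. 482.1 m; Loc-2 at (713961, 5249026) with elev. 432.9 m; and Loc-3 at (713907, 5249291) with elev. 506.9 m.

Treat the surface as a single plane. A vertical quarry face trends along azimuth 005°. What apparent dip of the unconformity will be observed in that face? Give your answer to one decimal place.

Let the plane be z = a·E + b·N + c.
Loc-2−Loc-1: 11a − 118b = −49.2;  Loc-3−Loc-1: −43a + 147b = 24.8.
Solving gives a = 1.24559, b = 0.53306.
Unit vector along 005° is (sin 5°, cos 5°) = (0.0872, 0.9962).
Slope in that direction = a·(0.0872) + b·(0.9962) = 0.63960.
Apparent dip = arctan|0.63960| = 32.6° (true dip is 53.6°, so apparent ≤ true as expected).

32.6°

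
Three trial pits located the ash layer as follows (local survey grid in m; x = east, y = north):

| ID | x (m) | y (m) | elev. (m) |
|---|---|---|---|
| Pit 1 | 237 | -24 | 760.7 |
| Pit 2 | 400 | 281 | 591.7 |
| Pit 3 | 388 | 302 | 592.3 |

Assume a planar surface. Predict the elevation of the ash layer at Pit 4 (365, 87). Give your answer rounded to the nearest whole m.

Two edge vectors: Pit 1→Pit 2 = (163, 305, -169), Pit 1→Pit 3 = (151, 326, -168.4).
Normal n = (Pit 1→Pit 2) × (Pit 1→Pit 3) = (3732, 1930.2, 7083).
So ∂z/∂x = −n_x/n_z = −0.52690 and ∂z/∂y = −n_y/n_z = −0.27251.
Intercept c from Pit 1: 760.7 + 124.87 − 6.54 = 879.03.
At (365, 87): z = −192.3 − 23.7 + 879.03 = 663.0 m.

663 m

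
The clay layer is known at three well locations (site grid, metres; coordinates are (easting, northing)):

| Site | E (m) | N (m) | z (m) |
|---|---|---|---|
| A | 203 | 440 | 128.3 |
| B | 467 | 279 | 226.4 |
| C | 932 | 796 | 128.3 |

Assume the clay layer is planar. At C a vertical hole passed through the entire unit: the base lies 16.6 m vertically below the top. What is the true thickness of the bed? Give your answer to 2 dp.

15.54 m

Let the plane be z = a·E + b·N + c.
B−A: 264a − 161b = 98.1;  C−A: 729a + 356b = 0.
Solving gives a = 0.16524, b = −0.33837.
|∇z| = √(a²+b²) = 0.37656, so dip δ = arctan(0.37656) = 20.63°.
True thickness = vertical thickness × cos δ = 16.6 × cos 20.63° = 15.54 m.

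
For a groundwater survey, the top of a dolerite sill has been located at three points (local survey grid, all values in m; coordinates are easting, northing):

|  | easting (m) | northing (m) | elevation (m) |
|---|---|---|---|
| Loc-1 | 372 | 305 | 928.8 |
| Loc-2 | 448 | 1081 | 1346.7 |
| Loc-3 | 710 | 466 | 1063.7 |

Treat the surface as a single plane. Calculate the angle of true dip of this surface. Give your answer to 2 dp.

Two edge vectors: Loc-1→Loc-2 = (76, 776, 417.9), Loc-1→Loc-3 = (338, 161, 134.9).
Normal n = (Loc-1→Loc-2) × (Loc-1→Loc-3) = (37400.5, 130997.8, -250052).
So ∂z/∂easting = −n_x/n_z = 0.14957 and ∂z/∂northing = −n_y/n_z = 0.52388.
Gradient magnitude |∇z| = √(a² + b²) = √(0.02237 + 0.27445) = 0.54482.
True dip = arctan(0.54482) = 28.58°, dipping toward SSW (azimuth ≈ 196°).

28.58°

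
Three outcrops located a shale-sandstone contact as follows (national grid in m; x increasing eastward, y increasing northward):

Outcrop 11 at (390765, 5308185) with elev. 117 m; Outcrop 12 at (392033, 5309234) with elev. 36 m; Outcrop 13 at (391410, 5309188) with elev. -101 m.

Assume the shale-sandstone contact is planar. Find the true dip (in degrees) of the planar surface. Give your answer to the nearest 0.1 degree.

Two edge vectors: Outcrop 11→Outcrop 12 = (1268, 1049, -81), Outcrop 11→Outcrop 13 = (645, 1003, -218).
Normal n = (Outcrop 11→Outcrop 12) × (Outcrop 11→Outcrop 13) = (-147439, 224179, 595199).
So ∂z/∂x = −n_x/n_z = 0.24771 and ∂z/∂y = −n_y/n_z = −0.37665.
Gradient magnitude |∇z| = √(a² + b²) = √(0.06136 + 0.14186) = 0.45080.
True dip = arctan(0.45080) = 24.3°, dipping toward NNW (azimuth ≈ 327°).

24.3°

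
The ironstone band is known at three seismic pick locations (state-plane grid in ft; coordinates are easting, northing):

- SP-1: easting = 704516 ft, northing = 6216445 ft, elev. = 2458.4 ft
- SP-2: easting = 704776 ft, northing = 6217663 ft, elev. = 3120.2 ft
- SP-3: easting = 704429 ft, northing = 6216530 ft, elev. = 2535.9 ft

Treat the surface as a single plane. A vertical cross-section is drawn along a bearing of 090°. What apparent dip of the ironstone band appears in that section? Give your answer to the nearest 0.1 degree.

16.6°

Let the plane be z = a·easting + b·northing + c.
SP-2−SP-1: 260a + 1218b = 661.8;  SP-3−SP-1: −87a + 85b = 77.5.
Solving gives a = −0.29783, b = 0.60693.
Unit vector along 090° is (sin 90°, cos 90°) = (1.0000, 0.0000).
Slope in that direction = a·(1.0000) + b·(0.0000) = −0.29783.
Apparent dip = arctan|0.29783| = 16.6° (true dip is 34.1°, so apparent ≤ true as expected).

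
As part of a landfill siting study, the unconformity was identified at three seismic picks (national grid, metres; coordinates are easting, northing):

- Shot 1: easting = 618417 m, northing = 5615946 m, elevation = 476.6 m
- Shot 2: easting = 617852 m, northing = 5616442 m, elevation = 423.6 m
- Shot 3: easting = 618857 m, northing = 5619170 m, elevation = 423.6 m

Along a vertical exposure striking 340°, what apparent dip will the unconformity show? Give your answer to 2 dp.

Two edge vectors: Shot 1→Shot 2 = (-565, 496, -53), Shot 1→Shot 3 = (440, 3224, -53).
Normal n = (Shot 1→Shot 2) × (Shot 1→Shot 3) = (144584, -53265, -2039800).
So ∂z/∂easting = −n_x/n_z = 0.07088 and ∂z/∂northing = −n_y/n_z = −0.02611.
Unit vector along 340° is (sin 340°, cos 340°) = (-0.3420, 0.9397).
Slope in that direction = a·(-0.3420) + b·(0.9397) = −0.04878.
Apparent dip = arctan|0.04878| = 2.79° (true dip is 4.3°, so apparent ≤ true as expected).

2.79°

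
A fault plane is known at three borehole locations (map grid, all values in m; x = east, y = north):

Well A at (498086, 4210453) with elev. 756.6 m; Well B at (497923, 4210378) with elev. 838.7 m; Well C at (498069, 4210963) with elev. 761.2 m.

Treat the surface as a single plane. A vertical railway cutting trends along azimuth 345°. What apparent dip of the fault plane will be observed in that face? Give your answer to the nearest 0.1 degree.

7.0°

Two edge vectors: Well A→Well B = (-163, -75, 82.1), Well A→Well C = (-17, 510, 4.6).
Normal n = (Well A→Well B) × (Well A→Well C) = (-42216, -645.9, -84405).
So ∂z/∂x = −n_x/n_z = −0.50016 and ∂z/∂y = −n_y/n_z = −0.00765.
Unit vector along 345° is (sin 345°, cos 345°) = (-0.2588, 0.9659).
Slope in that direction = a·(-0.2588) + b·(0.9659) = 0.12206.
Apparent dip = arctan|0.12206| = 7.0° (true dip is 26.6°, so apparent ≤ true as expected).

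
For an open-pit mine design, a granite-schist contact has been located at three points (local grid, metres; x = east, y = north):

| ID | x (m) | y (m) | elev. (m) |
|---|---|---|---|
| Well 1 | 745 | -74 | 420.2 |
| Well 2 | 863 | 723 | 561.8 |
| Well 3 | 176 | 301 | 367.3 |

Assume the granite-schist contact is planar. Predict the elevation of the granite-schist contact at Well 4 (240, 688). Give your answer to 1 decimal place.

Two edge vectors: Well 1→Well 2 = (118, 797, 141.6), Well 1→Well 3 = (-569, 375, -52.9).
Normal n = (Well 1→Well 2) × (Well 1→Well 3) = (-95261.3, -74328.2, 497743).
So ∂z/∂x = −n_x/n_z = 0.19139 and ∂z/∂y = −n_y/n_z = 0.14933.
Intercept c from Well 1: 420.2 − 142.58 + 11.05 = 288.67.
At (240, 688): z = 45.9 + 102.7 + 288.67 = 437.3 m.

437.3 m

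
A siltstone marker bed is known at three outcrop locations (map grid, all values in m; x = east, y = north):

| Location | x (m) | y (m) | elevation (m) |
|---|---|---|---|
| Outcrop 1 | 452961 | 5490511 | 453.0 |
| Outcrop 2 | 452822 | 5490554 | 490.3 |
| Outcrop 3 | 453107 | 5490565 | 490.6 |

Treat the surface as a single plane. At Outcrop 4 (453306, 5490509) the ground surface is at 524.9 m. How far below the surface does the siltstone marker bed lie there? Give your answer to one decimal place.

83.4 m

Two edge vectors: Outcrop 1→Outcrop 2 = (-139, 43, 37.3), Outcrop 1→Outcrop 3 = (146, 54, 37.6).
Normal n = (Outcrop 1→Outcrop 2) × (Outcrop 1→Outcrop 3) = (-397.4, 10672.2, -13784).
So ∂z/∂x = −n_x/n_z = −0.028830528 and ∂z/∂y = −n_y/n_z = 0.774245502.
Intercept c from Outcrop 1: 453 + 13059.10 − 4251003.45 = −4237491.34.
At (453306, 5490509): z_contact = −13069.05 + 4251001.90 − 4237491.34 = 441.50 m.
Depth below ground = 524.9 − 441.50 = 83.4 m.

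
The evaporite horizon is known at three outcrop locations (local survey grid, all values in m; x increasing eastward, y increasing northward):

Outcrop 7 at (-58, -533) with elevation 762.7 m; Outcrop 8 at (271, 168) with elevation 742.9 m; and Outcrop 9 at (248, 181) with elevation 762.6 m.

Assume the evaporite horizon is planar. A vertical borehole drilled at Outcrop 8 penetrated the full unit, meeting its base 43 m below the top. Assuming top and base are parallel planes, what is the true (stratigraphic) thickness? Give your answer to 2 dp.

34.40 m

Let the plane be z = a·x + b·y + c.
Outcrop 8−Outcrop 7: 329a + 701b = −19.8;  Outcrop 9−Outcrop 7: 306a + 714b = −0.1.
Solving gives a = −0.68956, b = 0.29539.
|∇z| = √(a²+b²) = 0.75017, so dip δ = arctan(0.75017) = 36.88°.
True thickness = vertical thickness × cos δ = 43 × cos 36.88° = 34.40 m.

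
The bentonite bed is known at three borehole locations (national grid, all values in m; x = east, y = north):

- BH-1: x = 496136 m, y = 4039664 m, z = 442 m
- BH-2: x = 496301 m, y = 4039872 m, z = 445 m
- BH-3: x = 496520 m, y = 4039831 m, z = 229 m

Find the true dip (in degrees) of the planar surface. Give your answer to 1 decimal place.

47.8°

Two edge vectors: BH-1→BH-2 = (165, 208, 3), BH-1→BH-3 = (384, 167, -213).
Normal n = (BH-1→BH-2) × (BH-1→BH-3) = (-44805, 36297, -52317).
So ∂z/∂x = −n_x/n_z = −0.85641 and ∂z/∂y = −n_y/n_z = 0.69379.
Gradient magnitude |∇z| = √(a² + b²) = √(0.73344 + 0.48134) = 1.10217.
True dip = arctan(1.10217) = 47.8°, dipping toward SE (azimuth ≈ 129°).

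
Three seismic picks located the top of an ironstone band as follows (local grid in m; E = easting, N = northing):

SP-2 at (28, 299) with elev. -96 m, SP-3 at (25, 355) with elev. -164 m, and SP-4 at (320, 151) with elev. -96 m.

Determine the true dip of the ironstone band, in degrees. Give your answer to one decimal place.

Two edge vectors: SP-2→SP-3 = (-3, 56, -68), SP-2→SP-4 = (292, -148, 0).
Normal n = (SP-2→SP-3) × (SP-2→SP-4) = (-10064, -19856, -15908).
So ∂z/∂E = −n_x/n_z = −0.63264 and ∂z/∂N = −n_y/n_z = −1.24818.
Gradient magnitude |∇z| = √(a² + b²) = √(0.40023 + 1.55795) = 1.39935.
True dip = arctan(1.39935) = 54.4°, dipping toward NNE (azimuth ≈ 027°).

54.4°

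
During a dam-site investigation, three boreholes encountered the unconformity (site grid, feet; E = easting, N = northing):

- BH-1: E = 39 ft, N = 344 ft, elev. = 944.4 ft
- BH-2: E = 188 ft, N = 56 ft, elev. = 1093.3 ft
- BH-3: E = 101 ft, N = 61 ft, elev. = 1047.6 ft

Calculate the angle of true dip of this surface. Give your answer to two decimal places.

29.68°

Two edge vectors: BH-1→BH-2 = (149, -288, 148.9), BH-1→BH-3 = (62, -283, 103.2).
Normal n = (BH-1→BH-2) × (BH-1→BH-3) = (12417.1, -6145, -24311).
So ∂z/∂E = −n_x/n_z = 0.51076 and ∂z/∂N = −n_y/n_z = −0.25277.
Gradient magnitude |∇z| = √(a² + b²) = √(0.26088 + 0.06389) = 0.56988.
True dip = arctan(0.56988) = 29.68°, dipping toward WNW (azimuth ≈ 296°).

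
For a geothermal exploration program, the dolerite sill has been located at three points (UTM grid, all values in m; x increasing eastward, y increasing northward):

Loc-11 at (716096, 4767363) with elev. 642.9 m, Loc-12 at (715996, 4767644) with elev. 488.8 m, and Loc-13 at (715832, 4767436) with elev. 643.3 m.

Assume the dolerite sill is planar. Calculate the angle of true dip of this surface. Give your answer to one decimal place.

32.3°

Let the plane be z = a·x + b·y + c.
Loc-12−Loc-11: −100a + 281b = −154.1;  Loc-13−Loc-11: −264a + 73b = 0.4.
Solving gives a = −0.16987, b = −0.60885.
Gradient magnitude |∇z| = √(a² + b²) = √(0.02886 + 0.37070) = 0.63210.
True dip = arctan(0.63210) = 32.3°, dipping toward NNE (azimuth ≈ 016°).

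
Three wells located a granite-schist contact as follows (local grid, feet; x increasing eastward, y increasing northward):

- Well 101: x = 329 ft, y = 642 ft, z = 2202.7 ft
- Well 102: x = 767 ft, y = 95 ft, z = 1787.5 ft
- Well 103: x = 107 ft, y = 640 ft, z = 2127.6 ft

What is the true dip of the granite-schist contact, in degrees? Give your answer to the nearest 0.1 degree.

47.0°

Two edge vectors: Well 101→Well 102 = (438, -547, -415.2), Well 101→Well 103 = (-222, -2, -75.1).
Normal n = (Well 101→Well 102) × (Well 101→Well 103) = (40249.3, 125068.2, -122310).
So ∂z/∂x = −n_x/n_z = 0.32908 and ∂z/∂y = −n_y/n_z = 1.02255.
Gradient magnitude |∇z| = √(a² + b²) = √(0.10829 + 1.04561) = 1.07420.
True dip = arctan(1.07420) = 47.0°, dipping toward SSW (azimuth ≈ 198°).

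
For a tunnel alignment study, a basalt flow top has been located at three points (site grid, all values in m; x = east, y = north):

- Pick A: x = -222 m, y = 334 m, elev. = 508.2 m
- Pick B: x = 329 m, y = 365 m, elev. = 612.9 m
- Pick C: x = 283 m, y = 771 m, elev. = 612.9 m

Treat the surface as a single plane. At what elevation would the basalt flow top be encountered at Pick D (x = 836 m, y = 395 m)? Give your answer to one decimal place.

Let the plane be z = a·x + b·y + c.
Pick B−Pick A: 551a + 31b = 104.7;  Pick C−Pick A: 505a + 437b = 104.7.
Solving gives a = 0.18881, b = 0.02139.
Then c = 508.2 − a·-222 − b·334 = 542.97.
At (836, 395): z = 157.8 + 8.5 + 542.97 = 709.3 m.

709.3 m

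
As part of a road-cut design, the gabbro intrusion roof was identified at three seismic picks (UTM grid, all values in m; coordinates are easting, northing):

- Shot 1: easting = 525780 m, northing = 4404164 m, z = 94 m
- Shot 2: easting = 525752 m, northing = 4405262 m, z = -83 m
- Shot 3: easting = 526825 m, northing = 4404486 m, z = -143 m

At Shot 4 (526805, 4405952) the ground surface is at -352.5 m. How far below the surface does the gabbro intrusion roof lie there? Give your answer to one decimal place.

Two edge vectors: Shot 1→Shot 2 = (-28, 1098, -177), Shot 1→Shot 3 = (1045, 322, -237).
Normal n = (Shot 1→Shot 2) × (Shot 1→Shot 3) = (-203232, -191601, -1156426).
So ∂z/∂easting = −n_x/n_z = −0.175741466 and ∂z/∂northing = −n_y/n_z = −0.165683753.
Intercept c from Shot 1: 94 + 92401.35 + 729698.42 = 822193.77.
At (526805, 4405952): z_contact = −92581.48 − 729994.66 + 822193.77 = -382.38 m.
Depth below ground = -352.5 − (-382.38) = 29.9 m.

29.9 m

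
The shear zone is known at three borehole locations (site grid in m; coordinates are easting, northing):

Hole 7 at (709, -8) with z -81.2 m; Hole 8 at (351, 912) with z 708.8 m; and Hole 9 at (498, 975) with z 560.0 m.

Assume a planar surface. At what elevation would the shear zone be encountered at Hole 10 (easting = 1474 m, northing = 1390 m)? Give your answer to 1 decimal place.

Let the plane be z = a·easting + b·northing + c.
Hole 8−Hole 7: −358a + 920b = 790;  Hole 9−Hole 7: −211a + 983b = 641.2.
Solving gives a = −1.182973, b = 0.398365.
Then c = -81.2 − a·709 − b·-8 = 760.71.
At (1474, 1390): z = −1743.7 + 553.7 + 760.71 = -429.3 m.

-429.3 m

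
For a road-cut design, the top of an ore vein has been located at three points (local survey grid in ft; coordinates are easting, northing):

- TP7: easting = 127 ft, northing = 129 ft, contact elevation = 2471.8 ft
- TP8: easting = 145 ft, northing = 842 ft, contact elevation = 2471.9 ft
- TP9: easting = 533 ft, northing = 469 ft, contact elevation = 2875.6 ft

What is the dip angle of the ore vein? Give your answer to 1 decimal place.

Let the plane be z = a·easting + b·northing + c.
TP8−TP7: 18a + 713b = 0.1;  TP9−TP7: 406a + 340b = 403.8.
Solving gives a = 1.01594, b = −0.02551.
Gradient magnitude |∇z| = √(a² + b²) = √(1.03214 + 0.00065) = 1.01626.
True dip = arctan(1.01626) = 45.5°, dipping toward W (azimuth ≈ 271°).

45.5°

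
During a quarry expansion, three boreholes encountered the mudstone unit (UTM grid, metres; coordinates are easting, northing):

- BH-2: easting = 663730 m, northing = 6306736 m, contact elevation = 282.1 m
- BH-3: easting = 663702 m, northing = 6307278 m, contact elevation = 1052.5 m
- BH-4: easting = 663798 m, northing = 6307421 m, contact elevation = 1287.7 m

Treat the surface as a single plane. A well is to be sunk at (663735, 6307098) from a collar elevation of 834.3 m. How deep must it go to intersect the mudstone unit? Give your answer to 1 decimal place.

30.3 m

Let the plane be z = a·easting + b·northing + c.
BH-3−BH-2: −28a + 542b = 770.4;  BH-4−BH-2: 68a + 685b = 1005.6.
Solving gives a = 0.308929974, b = 1.437361696.
Then c = 282.1 − a·663730 − b·6306736 = −9269824.74.
At (663735, 6307098): z_contact = 205047.64 + 9065581.08 − 9269824.74 = 803.97 m.
Depth below ground = 834.3 − 803.97 = 30.3 m.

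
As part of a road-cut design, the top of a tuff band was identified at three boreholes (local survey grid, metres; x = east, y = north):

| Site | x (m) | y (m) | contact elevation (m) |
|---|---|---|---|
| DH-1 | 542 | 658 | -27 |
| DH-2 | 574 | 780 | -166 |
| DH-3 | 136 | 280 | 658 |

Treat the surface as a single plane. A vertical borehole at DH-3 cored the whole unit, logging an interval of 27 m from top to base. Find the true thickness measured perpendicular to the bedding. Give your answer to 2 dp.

Two edge vectors: DH-1→DH-2 = (32, 122, -139), DH-1→DH-3 = (-406, -378, 685).
Normal n = (DH-1→DH-2) × (DH-1→DH-3) = (31028, 34514, 37436).
So ∂z/∂x = −n_x/n_z = −0.82883 and ∂z/∂y = −n_y/n_z = −0.92195.
|∇z| = √(a²+b²) = 1.23973, so dip δ = arctan(1.23973) = 51.11°.
True thickness = vertical thickness × cos δ = 27 × cos 51.11° = 16.95 m.

16.95 m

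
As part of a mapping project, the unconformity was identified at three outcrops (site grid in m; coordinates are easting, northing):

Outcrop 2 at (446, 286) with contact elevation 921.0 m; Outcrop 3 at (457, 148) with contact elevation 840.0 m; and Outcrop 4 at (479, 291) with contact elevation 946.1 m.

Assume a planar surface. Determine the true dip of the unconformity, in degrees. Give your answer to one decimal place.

42.7°

Two edge vectors: Outcrop 2→Outcrop 3 = (11, -138, -81), Outcrop 2→Outcrop 4 = (33, 5, 25.1).
Normal n = (Outcrop 2→Outcrop 3) × (Outcrop 2→Outcrop 4) = (-3058.8, -2949.1, 4609).
So ∂z/∂easting = −n_x/n_z = 0.66366 and ∂z/∂northing = −n_y/n_z = 0.63986.
Gradient magnitude |∇z| = √(a² + b²) = √(0.44044 + 0.40942) = 0.92188.
True dip = arctan(0.92188) = 42.7°, dipping toward SW (azimuth ≈ 226°).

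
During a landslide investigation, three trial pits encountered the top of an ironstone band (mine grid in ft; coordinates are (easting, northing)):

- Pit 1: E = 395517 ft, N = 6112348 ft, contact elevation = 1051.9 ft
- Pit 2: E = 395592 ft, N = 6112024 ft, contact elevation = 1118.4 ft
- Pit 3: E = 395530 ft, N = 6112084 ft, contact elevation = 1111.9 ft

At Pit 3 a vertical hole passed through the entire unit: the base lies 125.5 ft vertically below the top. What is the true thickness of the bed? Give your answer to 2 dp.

121.38 ft

Two edge vectors: Pit 1→Pit 2 = (75, -324, 66.5), Pit 1→Pit 3 = (13, -264, 60).
Normal n = (Pit 1→Pit 2) × (Pit 1→Pit 3) = (-1884, -3635.5, -15588).
So ∂z/∂E = −n_x/n_z = −0.12086 and ∂z/∂N = −n_y/n_z = −0.23322.
|∇z| = √(a²+b²) = 0.26268, so dip δ = arctan(0.26268) = 14.72°.
True thickness = vertical thickness × cos δ = 125.5 × cos 14.72° = 121.38 ft.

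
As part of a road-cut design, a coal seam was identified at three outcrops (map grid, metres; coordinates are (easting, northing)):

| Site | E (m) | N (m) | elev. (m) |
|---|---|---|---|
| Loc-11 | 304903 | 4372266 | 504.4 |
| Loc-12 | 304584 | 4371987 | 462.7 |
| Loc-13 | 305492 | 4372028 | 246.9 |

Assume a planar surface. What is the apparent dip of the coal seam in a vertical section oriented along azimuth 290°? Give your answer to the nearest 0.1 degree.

Let the plane be z = a·E + b·N + c.
Loc-12−Loc-11: −319a − 279b = −41.7;  Loc-13−Loc-11: 589a − 238b = −257.5.
Solving gives a = −0.25772, b = 0.44413.
Unit vector along 290° is (sin 290°, cos 290°) = (-0.9397, 0.3420).
Slope in that direction = a·(-0.9397) + b·(0.3420) = 0.39408.
Apparent dip = arctan|0.39408| = 21.5° (true dip is 27.2°, so apparent ≤ true as expected).

21.5°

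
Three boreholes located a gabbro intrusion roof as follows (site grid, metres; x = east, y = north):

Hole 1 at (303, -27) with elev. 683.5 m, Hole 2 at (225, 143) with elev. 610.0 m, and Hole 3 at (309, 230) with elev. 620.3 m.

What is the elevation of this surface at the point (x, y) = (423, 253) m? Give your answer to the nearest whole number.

659 m

Two edge vectors: Hole 1→Hole 2 = (-78, 170, -73.5), Hole 1→Hole 3 = (6, 257, -63.2).
Normal n = (Hole 1→Hole 2) × (Hole 1→Hole 3) = (8145.5, -5370.6, -21066).
So ∂z/∂x = −n_x/n_z = 0.38667 and ∂z/∂y = −n_y/n_z = −0.25494.
Intercept c from Hole 1: 683.5 − 117.16 − 6.88 = 559.46.
At (423, 253): z = 163.6 − 64.5 + 559.46 = 658.5 m.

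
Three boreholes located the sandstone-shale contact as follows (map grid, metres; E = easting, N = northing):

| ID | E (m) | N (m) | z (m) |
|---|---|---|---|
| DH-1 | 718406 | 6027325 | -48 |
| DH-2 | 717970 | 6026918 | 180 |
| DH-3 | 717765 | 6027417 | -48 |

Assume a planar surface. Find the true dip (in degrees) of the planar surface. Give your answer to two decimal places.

Let the plane be z = a·E + b·N + c.
DH-2−DH-1: −436a − 407b = 228;  DH-3−DH-1: −641a + 92b = 0.
Solving gives a = −0.06969, b = −0.48554.
Gradient magnitude |∇z| = √(a² + b²) = √(0.00486 + 0.23575) = 0.49052.
True dip = arctan(0.49052) = 26.13°, dipping toward N (azimuth ≈ 008°).

26.13°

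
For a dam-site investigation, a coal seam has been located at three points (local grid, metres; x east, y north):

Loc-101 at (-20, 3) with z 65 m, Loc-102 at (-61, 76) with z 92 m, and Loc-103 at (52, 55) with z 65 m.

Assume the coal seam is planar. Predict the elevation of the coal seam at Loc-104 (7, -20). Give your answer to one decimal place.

Two edge vectors: Loc-101→Loc-102 = (-41, 73, 27), Loc-101→Loc-103 = (72, 52, 0).
Normal n = (Loc-101→Loc-102) × (Loc-101→Loc-103) = (-1404, 1944, -7388).
So ∂z/∂x = −n_x/n_z = −0.19004 and ∂z/∂y = −n_y/n_z = 0.26313.
Intercept c from Loc-101: 65 − 3.80 − 0.79 = 60.41.
At (7, -20): z = −1.3 − 5.3 + 60.41 = 53.8 m.

53.8 m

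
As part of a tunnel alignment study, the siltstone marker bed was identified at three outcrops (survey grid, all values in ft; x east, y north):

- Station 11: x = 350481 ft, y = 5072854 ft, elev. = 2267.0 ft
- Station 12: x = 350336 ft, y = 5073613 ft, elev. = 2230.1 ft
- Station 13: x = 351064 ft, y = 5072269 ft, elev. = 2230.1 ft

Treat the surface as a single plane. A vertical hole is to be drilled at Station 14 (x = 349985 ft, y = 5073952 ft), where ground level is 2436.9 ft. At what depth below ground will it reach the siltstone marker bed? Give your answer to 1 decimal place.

183.6 ft

Two edge vectors: Station 11→Station 12 = (-145, 759, -36.9), Station 11→Station 13 = (583, -585, -36.9).
Normal n = (Station 11→Station 12) × (Station 11→Station 13) = (-49593.6, -26863.2, -357672).
So ∂z/∂x = −n_x/n_z = −0.138656646 and ∂z/∂y = −n_y/n_z = −0.075105683.
Intercept c from Station 11: 2267 + 48596.52 + 381000.17 = 431863.69.
At (349985, 5073952): z_contact = −48527.75 − 381082.63 + 431863.69 = 2253.31 ft.
Depth below ground = 2436.9 − 2253.31 = 183.6 ft.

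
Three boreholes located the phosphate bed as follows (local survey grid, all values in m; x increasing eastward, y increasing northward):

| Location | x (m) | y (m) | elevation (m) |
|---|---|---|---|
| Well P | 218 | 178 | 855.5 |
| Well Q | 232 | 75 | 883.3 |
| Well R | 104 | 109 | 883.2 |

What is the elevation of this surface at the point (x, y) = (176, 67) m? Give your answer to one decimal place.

Let the plane be z = a·x + b·y + c.
Well Q−Well P: 14a − 103b = 27.8;  Well R−Well P: −114a − 69b = 27.7.
Solving gives a = −0.07357, b = −0.27990.
Then c = 855.5 − a·218 − b·178 = 921.36.
At (176, 67): z = −12.9 − 18.8 + 921.36 = 889.7 m.

889.7 m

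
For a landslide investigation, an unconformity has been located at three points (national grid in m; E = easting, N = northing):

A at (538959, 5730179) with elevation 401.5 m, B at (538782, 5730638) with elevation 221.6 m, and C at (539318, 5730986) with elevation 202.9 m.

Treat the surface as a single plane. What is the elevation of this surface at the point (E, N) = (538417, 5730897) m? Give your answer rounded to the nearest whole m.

Let the plane be z = a·E + b·N + c.
B−A: −177a + 459b = −179.9;  C−A: 359a + 807b = −198.6.
Solving gives a = 0.17561244, b = −0.32421917.
Then c = 401.5 − a·538959 − b·5730179 = 1763587.45.
At (538417, 5730897): z = 94552.7 − 1858066.6 + 1763587.45 = 73.5 m.

74 m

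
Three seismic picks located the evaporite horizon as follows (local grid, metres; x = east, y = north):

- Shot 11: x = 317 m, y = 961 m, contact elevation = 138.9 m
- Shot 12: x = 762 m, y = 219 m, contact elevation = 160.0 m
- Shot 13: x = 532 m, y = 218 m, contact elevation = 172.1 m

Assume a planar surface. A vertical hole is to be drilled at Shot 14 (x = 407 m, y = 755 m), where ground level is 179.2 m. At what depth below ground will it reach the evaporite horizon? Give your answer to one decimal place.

Two edge vectors: Shot 11→Shot 12 = (445, -742, 21.1), Shot 11→Shot 13 = (215, -743, 33.2).
Normal n = (Shot 11→Shot 12) × (Shot 11→Shot 13) = (-8957.1, -10237.5, -171105).
So ∂z/∂x = −n_x/n_z = −0.05235 and ∂z/∂y = −n_y/n_z = −0.05983.
Intercept c from Shot 11: 138.9 + 16.59 + 57.50 = 212.99.
At (407, 755): z_contact = −21.31 − 45.17 + 212.99 = 146.51 m.
Depth below ground = 179.2 − 146.51 = 32.7 m.

32.7 m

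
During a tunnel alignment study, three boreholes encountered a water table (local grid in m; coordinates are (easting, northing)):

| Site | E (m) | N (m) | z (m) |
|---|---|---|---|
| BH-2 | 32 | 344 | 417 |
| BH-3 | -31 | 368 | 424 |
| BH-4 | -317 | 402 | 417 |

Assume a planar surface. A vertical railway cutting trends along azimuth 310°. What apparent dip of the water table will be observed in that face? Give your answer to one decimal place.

Two edge vectors: BH-2→BH-3 = (-63, 24, 7), BH-2→BH-4 = (-349, 58, 0).
Normal n = (BH-2→BH-3) × (BH-2→BH-4) = (-406, -2443, 4722).
So ∂z/∂E = −n_x/n_z = 0.08598 and ∂z/∂N = −n_y/n_z = 0.51737.
Unit vector along 310° is (sin 310°, cos 310°) = (-0.7660, 0.6428).
Slope in that direction = a·(-0.7660) + b·(0.6428) = 0.26669.
Apparent dip = arctan|0.26669| = 14.9° (true dip is 27.7°, so apparent ≤ true as expected).

14.9°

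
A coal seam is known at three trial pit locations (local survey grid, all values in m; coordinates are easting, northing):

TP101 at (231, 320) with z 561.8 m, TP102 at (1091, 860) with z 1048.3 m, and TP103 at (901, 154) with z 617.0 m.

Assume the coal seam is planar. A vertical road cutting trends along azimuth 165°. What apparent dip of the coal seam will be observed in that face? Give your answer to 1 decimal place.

25.5°

Two edge vectors: TP101→TP102 = (860, 540, 486.5), TP101→TP103 = (670, -166, 55.2).
Normal n = (TP101→TP102) × (TP101→TP103) = (110567, 278483, -504560).
So ∂z/∂easting = −n_x/n_z = 0.21914 and ∂z/∂northing = −n_y/n_z = 0.55193.
Unit vector along 165° is (sin 165°, cos 165°) = (0.2588, -0.9659).
Slope in that direction = a·(0.2588) + b·(-0.9659) = −0.47641.
Apparent dip = arctan|0.47641| = 25.5° (true dip is 30.7°, so apparent ≤ true as expected).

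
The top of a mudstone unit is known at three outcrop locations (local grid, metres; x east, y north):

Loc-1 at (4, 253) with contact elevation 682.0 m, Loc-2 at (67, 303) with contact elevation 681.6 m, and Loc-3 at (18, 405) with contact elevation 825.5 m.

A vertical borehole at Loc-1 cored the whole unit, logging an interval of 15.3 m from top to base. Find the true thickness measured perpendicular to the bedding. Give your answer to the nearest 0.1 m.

9.3 m

Two edge vectors: Loc-1→Loc-2 = (63, 50, -0.4), Loc-1→Loc-3 = (14, 152, 143.5).
Normal n = (Loc-1→Loc-2) × (Loc-1→Loc-3) = (7235.8, -9046.1, 8876).
So ∂z/∂x = −n_x/n_z = −0.81521 and ∂z/∂y = −n_y/n_z = 1.01916.
|∇z| = √(a²+b²) = 1.30509, so dip δ = arctan(1.30509) = 52.54°.
True thickness = vertical thickness × cos δ = 15.3 × cos 52.54° = 9.3 m.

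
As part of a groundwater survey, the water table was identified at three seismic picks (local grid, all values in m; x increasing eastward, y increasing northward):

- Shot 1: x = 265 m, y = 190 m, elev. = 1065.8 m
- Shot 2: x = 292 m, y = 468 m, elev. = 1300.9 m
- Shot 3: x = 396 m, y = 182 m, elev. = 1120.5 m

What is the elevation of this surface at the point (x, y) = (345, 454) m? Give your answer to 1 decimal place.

Two edge vectors: Shot 1→Shot 2 = (27, 278, 235.1), Shot 1→Shot 3 = (131, -8, 54.7).
Normal n = (Shot 1→Shot 2) × (Shot 1→Shot 3) = (17087.4, 29321.2, -36634).
So ∂z/∂x = −n_x/n_z = 0.46644 and ∂z/∂y = −n_y/n_z = 0.80038.
Intercept c from Shot 1: 1065.8 − 123.61 − 152.07 = 790.12.
At (345, 454): z = 160.9 + 363.4 + 790.12 = 1314.4 m.

1314.4 m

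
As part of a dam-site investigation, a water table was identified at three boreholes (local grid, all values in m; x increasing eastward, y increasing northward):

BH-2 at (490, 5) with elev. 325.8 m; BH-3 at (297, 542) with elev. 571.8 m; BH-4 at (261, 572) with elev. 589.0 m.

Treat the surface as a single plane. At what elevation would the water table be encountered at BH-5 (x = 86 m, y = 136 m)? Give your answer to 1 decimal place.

434.7 m

Two edge vectors: BH-2→BH-3 = (-193, 537, 246), BH-2→BH-4 = (-229, 567, 263.2).
Normal n = (BH-2→BH-3) × (BH-2→BH-4) = (1856.4, -5536.4, 13542).
So ∂z/∂x = −n_x/n_z = −0.13708 and ∂z/∂y = −n_y/n_z = 0.40883.
Intercept c from BH-2: 325.8 + 67.17 − 2.04 = 390.93.
At (86, 136): z = −11.8 + 55.6 + 390.93 = 434.7 m.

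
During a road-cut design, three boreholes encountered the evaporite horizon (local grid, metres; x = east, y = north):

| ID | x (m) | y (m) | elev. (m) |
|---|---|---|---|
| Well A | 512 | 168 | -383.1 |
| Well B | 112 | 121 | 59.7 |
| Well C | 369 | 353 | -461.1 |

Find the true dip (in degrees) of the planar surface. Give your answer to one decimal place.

56.7°

Let the plane be z = a·x + b·y + c.
Well B−Well A: −400a − 47b = 442.8;  Well C−Well A: −143a + 185b = −78.
Solving gives a = −0.96941, b = −1.17095.
Gradient magnitude |∇z| = √(a² + b²) = √(0.93976 + 1.37113) = 1.52016.
True dip = arctan(1.52016) = 56.7°, dipping toward NE (azimuth ≈ 040°).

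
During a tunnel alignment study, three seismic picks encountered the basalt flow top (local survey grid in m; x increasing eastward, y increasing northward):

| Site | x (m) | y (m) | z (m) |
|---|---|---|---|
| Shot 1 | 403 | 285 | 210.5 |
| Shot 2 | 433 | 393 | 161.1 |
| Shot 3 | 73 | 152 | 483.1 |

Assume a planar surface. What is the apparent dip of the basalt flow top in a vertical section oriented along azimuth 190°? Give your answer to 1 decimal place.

20.7°

Let the plane be z = a·x + b·y + c.
Shot 2−Shot 1: 30a + 108b = −49.4;  Shot 3−Shot 1: −330a − 133b = 272.6.
Solving gives a = −0.72261, b = −0.25668.
Unit vector along 190° is (sin 190°, cos 190°) = (-0.1736, -0.9848).
Slope in that direction = a·(-0.1736) + b·(-0.9848) = 0.37826.
Apparent dip = arctan|0.37826| = 20.7° (true dip is 37.5°, so apparent ≤ true as expected).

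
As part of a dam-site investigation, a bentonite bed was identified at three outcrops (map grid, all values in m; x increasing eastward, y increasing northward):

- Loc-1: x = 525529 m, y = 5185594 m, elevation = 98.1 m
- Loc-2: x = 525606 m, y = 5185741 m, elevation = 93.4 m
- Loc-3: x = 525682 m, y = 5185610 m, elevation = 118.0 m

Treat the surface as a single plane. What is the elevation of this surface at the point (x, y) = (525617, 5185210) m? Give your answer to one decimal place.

Two edge vectors: Loc-1→Loc-2 = (77, 147, -4.7), Loc-1→Loc-3 = (153, 16, 19.9).
Normal n = (Loc-1→Loc-2) × (Loc-1→Loc-3) = (3000.5, -2251.4, -21259).
So ∂z/∂x = −n_x/n_z = 0.141140223 and ∂z/∂y = −n_y/n_z = −0.105903382.
Intercept c from Loc-1: 98.1 − 74173.28 + 549171.94 = 475096.76.
At (525617, 5185210): z = 74185.7 − 549131.3 + 475096.76 = 151.2 m.

151.2 m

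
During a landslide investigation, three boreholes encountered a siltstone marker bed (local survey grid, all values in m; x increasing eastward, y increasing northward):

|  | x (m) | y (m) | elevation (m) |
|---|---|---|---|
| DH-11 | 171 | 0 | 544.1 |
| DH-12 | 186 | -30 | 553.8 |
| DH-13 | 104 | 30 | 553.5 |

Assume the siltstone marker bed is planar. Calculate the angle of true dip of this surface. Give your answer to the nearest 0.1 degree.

Let the plane be z = a·x + b·y + c.
DH-12−DH-11: 15a − 30b = 9.7;  DH-13−DH-11: −67a + 30b = 9.4.
Solving gives a = −0.36731, b = −0.50699.
Gradient magnitude |∇z| = √(a² + b²) = √(0.13491 + 0.25704) = 0.62606.
True dip = arctan(0.62606) = 32.0°, dipping toward NE (azimuth ≈ 036°).

32.0°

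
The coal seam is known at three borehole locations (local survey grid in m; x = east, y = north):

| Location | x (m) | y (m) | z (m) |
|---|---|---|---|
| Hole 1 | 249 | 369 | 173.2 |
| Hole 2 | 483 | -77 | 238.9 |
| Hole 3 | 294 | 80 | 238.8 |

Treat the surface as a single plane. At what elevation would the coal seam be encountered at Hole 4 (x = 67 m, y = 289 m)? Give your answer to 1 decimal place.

233.4 m

Let the plane be z = a·x + b·y + c.
Hole 2−Hole 1: 234a − 446b = 65.7;  Hole 3−Hole 1: 45a − 289b = 65.6.
Solving gives a = −0.21596, b = −0.26062.
Then c = 173.2 − a·249 − b·369 = 323.14.
At (67, 289): z = −14.5 − 75.3 + 323.14 = 233.4 m.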